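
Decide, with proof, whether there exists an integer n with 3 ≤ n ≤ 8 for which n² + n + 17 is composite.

There is no such integer n in that range.

The values for n = 3, 4, …, 8 are 29, 37, 47, 59, 73, 89, and each of these is prime.
So no value in the range makes the expression composite.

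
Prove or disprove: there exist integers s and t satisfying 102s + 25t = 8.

102 and 25 are coprime, so 102s + 25t ranges over all of ℤ.
Dividing repeatedly: 102 = 4·25 + 2, 25 = 12·2 + 1, 2 = 2·1 + 0.
Back-substituting, 1 = 25 − 12·2 = 25 − 12·(102 − 4·25) = −12·102 + 49·25; that is, 102·(-12) + 25·49 = 1.
Times 8: 102·(-96) + 25·392 = 8, so (-96, 392) solves it.
Adding 4·25 to s and subtracting 4·102 from t gives the tidier solution (4, -16).
Indeed 102·4 + 25·(-16) = 408 − 400 = 8.

s = 4, t = -16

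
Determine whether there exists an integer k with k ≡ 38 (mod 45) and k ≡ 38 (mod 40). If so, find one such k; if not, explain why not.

Here gcd(45, 40) = 5, and both 38 and 38 leave remainder 3 mod 5, so the system is consistent.
In fact k = 38 itself already satisfies 38 mod 40 = 38.
Indeed 38 ≡ 38 (mod 45) and 38 ≡ 38 (mod 40).

k = 38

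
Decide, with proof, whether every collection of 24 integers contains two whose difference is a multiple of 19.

There are exactly 19 possible remainders on division by 19.
Since 24 > 19, two of the 24 integers must share a residue class by the pigeonhole principle; call them a and b.
Equal remainders mean a − b ≡ 0 (mod 19), so 19 divides their difference.

True.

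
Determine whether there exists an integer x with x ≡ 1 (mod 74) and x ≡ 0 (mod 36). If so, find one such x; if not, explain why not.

Both moduli are multiples of 2 = gcd(74, 36), so any solution would satisfy x ≡ 1 and x ≡ 0 modulo 2 simultaneously.
These are incompatible: 1 − 0 = 1 is not divisible by 2.
So no integer satisfies both congruences.

There is no such integer.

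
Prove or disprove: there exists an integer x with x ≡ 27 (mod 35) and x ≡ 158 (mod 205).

There is no such integer.

Both moduli are multiples of 5 = gcd(35, 205), so any solution would satisfy x ≡ 27 and x ≡ 158 modulo 5 simultaneously.
These are incompatible: 27 − 158 = -131 is not divisible by 5.
Therefore no such x exists.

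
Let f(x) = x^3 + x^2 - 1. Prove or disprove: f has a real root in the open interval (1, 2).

The endpoint values f(1) = 1 and f(2) = 11 are both positive. Claim: f(x) > 0 for every x in (1, 2).
Substitute x = 1 + u, where 0 < u < 1 on the interval. Expanding, f(1 + u) = u^3 + 4u^2 + 5u + 1.
All 4 nonzero coefficients of this polynomial in u are positive; hence for u > 0 the value is a sum of positive terms (the constant 1 among them).
Therefore f(x) > 0 throughout (1, 2), and f has no zero there.

No such root exists.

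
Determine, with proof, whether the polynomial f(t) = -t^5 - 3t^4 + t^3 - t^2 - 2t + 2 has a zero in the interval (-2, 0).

Yes, f has a root in the interval.

f(-2) = -22 and f(0) = 2, which have opposite signs.
As a polynomial, f is continuous on every closed interval.
By the Intermediate Value Theorem, f takes the value 0 somewhere in the open interval.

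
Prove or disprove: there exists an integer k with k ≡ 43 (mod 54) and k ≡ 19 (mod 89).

Since 54 and 89 share no common factor, CRT says the pair of congruences has a solution (unique mod 4806).
Any solution of the first congruence is k = 43 + 54t; substituting into the second, 54t ≡ 19 − 43 ≡ 65 (mod 89).
Note 54·61 = 3294 ≡ 1 (mod 89) (as 3294 − 1 = 37·89), so 54⁻¹ ≡ 61.
Multiplying by 61: t ≡ 61·65 = 3965 ≡ 49 (mod 89).
With t = 49: k = 43 + 54·49 = 2689.
Check: 2689 mod 54 = 43, 2689 mod 89 = 19. ✓

k = 2689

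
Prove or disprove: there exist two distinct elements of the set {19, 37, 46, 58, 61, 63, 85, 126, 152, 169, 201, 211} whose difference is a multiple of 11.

The pair (19, 63) works.

Reduce each element mod 11: 19↦8, 37↦4, 46↦2, 58↦3, 61↦6, 63↦8, 85↦8, 126↦5, 152↦9, 169↦4, 201↦3, 211↦2. The residue 8 repeats (at 19 and 63), and 63 − 19 = 44 = 4·11.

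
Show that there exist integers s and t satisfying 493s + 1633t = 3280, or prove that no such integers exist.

Since gcd(493, 1633) = 1, every integer is an integer combination of 493 and 1633.
Run the Euclidean algorithm on 1633 and 493: 1633 = 3·493 + 154, 493 = 3·154 + 31, 154 = 4·31 + 30, 31 = 1·30 + 1, 30 = 30·1 + 0.
Unwinding: 1 = 31 − 1·30 = 31 − (154 − 4·31) = −154 + 5·31 = −154 + 5·(493 − 3·154) = 5·493 − 16·154 = 5·493 − 16·(1633 − 3·493) = −16·1633 + 53·493, i.e. 493·53 + 1633·(-16) = 1.
Multiplying through by 3280: s = 53·3280 = 173840, t = (-16)·3280 = -52480 is a solution.
The general solution is s = 173840 + 1633k, t = -52480 − 493k; taking k = -106 gives the smaller pair s = 742, t = -222.
Check: 493·742 + 1633·(-222) = 365806 − 362526 = 3280. ✓

s = 742, t = -222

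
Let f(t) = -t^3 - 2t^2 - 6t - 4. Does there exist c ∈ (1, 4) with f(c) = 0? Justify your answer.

f(1) = -13 and f(4) = -124, both negative.
f'(t) = -3t^2 - 4t - 6 has discriminant (-4)² − 4·(-3)·(-6) = -56 < 0, so f' has no real roots and is negative for every real t.
Hence f is strictly decreasing on ℝ, and in particular on [1, 4]. A strictly monotone function with same-sign endpoint values stays negative on the whole interval, so f has no zero in (1, 4).

f has no root in that interval.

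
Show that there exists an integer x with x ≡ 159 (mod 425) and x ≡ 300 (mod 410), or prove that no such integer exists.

Both moduli are multiples of 5 = gcd(425, 410), so any solution would satisfy x ≡ 159 and x ≡ 300 modulo 5 simultaneously.
These are incompatible: 159 − 300 = -141 is not divisible by 5.
So no integer satisfies both congruences.

There is no such integer.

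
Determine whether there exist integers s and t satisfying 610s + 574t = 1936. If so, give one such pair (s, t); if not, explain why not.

s = 277, t = -291

Every value of 610s + 574t is a multiple of gcd(610, 574) = 2; since 2 ∣ 1936, solutions exist.
Dividing through by 2 reduces the equation to 305s + 287t = 968.
Euclidean algorithm: 305 = 1·287 + 18, 287 = 15·18 + 17, 18 = 1·17 + 1, 17 = 17·1 + 0.
Working back up the chain: 1 = 18 − 1·17 = 18 − (287 − 15·18) = −287 + 16·18 = −287 + 16·(305 − 1·287) = 16·305 − 17·287. So 305·16 + 287·(-17) = 1.
Times 968: 305·15488 + 287·(-16456) = 968, so (15488, -16456) solves it.
Subtracting 53·287 from s and adding 53·305 to t gives the tidier solution (277, -291).
Indeed 610·277 + 574·(-291) = 168970 − 167034 = 1936.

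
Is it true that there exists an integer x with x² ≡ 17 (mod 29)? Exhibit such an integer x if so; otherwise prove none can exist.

No such integer exists.

29 is prime, so by Euler's criterion 17 is a square mod 29 iff 17^((29−1)/2) = 17^14 ≡ 1 (mod 29).
Repeated squaring mod 29: 17^2 = 289 ≡ 28; 17^4 ≡ 28² = 784 ≡ 1; 17^8 ≡ 1² = 1 ≡ 1.
Since 14 = 8 + 4 + 2, 17^14 ≡ 1 · 1 · 28; multiplying out mod 29: 1·1 = 1 ≡ 1, then 1·28 = 28 ≡ 28. Thus 17^14 ≡ 28 ≡ −1 (mod 29).
By Euler's criterion 17 is a quadratic non-residue mod 29: no x satisfies x² ≡ 17 (mod 29).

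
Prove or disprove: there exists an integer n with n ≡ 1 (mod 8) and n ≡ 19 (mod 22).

The moduli are not coprime: gcd(8, 22) = 2. Compatibility requires 2 ∣ (19 − 1) = 18, which holds, so solutions exist.
List candidates n ≡ 1 (mod 8): 1, 9, 17, 25, 33, 41. Modulo 22 these are 1, 9, 17, 3, 11, 19; 41 gives 19 as required.
Verify: 41 = 5·8 + 1 and 41 = 1·22 + 19. ✓

n = 41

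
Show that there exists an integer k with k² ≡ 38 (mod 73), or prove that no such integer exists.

Take k = 44. Then 44² = 1936 = 26·73 + 38, so 44² ≡ 38 (mod 73).

k = 44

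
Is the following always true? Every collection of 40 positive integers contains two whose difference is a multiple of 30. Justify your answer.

Yes, this is always true.

Each integer lies in one of the 30 residue classes modulo 30.
Since 40 > 30, two of the 40 integers must share a residue class by the pigeonhole principle; call them a and b.
Equal remainders mean a − b ≡ 0 (mod 30), so 30 divides their difference.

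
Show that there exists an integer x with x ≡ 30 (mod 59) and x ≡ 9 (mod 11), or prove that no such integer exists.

x = 207

gcd(59, 11) = 1, so the Chinese Remainder Theorem guarantees exactly one residue class mod 649 satisfying both.
Write x = 30 + 59t and require 30 + 59t ≡ 9 (mod 11), i.e. 59t ≡ 1 (mod 11).
59 ≡ 4 (mod 11), so this reads 4t ≡ 1 (mod 11). Since 4·3 = 12 = 1·11 + 1, the inverse of 4 mod 11 is 3.
Therefore t ≡ 3·1 = 3 (mod 11).
With t = 3: x = 30 + 59·3 = 207.
Verify: 207 = 3·59 + 30 and 207 = 18·11 + 9. ✓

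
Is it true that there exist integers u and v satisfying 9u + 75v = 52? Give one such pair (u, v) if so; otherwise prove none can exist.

Any value of 9u + 75v is a multiple of gcd(9, 75) = 3.
But 52 is not a multiple of 3 (it leaves remainder 1).
Hence no integers u, v satisfy the equation.

No, no such integers exist.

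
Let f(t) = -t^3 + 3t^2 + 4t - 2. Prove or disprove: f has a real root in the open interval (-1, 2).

f(-1) = -2 and f(2) = 10, which have opposite signs.
As a polynomial, f is continuous on every closed interval.
By the Intermediate Value Theorem, f takes the value 0 somewhere in the open interval.

Yes, f has a root in the interval.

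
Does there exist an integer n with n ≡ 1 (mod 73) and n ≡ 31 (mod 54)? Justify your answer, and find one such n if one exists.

gcd(73, 54) = 1, so the Chinese Remainder Theorem guarantees exactly one residue class mod 3942 satisfying both.
Any solution of the first congruence is n = 1 + 73t; substituting into the second, 73t ≡ 31 − 1 ≡ 30 (mod 54).
73 ≡ 19 (mod 54), so this reads 19t ≡ 30 (mod 54). To invert 19 modulo 54: 54 = 2·19 + 16, 19 = 1·16 + 3, 16 = 5·3 + 1, 3 = 3·1 + 0, and unwinding, 1 = 16 − 5·3 = 16 − 5·(19 − 1·16) = −5·19 + 6·16 = −5·19 + 6·(54 − 2·19) = 6·54 − 17·19. Thus 19⁻¹ ≡ -17 ≡ 37 (mod 54).
Multiplying by 37: t ≡ 37·30 = 1110 ≡ 30 (mod 54).
Taking t = 30 gives n = 1 + 73·30 = 2191.
Verify: 2191 = 30·73 + 1 and 2191 = 40·54 + 31. ✓

n = 2191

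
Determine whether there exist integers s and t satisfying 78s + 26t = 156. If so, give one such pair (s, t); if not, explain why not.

gcd(78, 26) = 26, and 26 divides 156, so integer solutions exist.
Dividing through by 26 reduces the equation to 3s + 1t = 6.
With a unit coefficient on t, (s, t) = (0, 6) is an immediate solution.
Indeed 78·0 + 26·6 = 0 + 156 = 156.

s = 0, t = 6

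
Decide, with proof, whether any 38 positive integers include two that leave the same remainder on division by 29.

Yes.

Each integer lies in one of the 29 residue classes modulo 29.
With 38 integers and only 29 classes, the pigeonhole principle forces two of them, say a and b, into the same class.
So a and b have equal remainders mod 29, which is exactly what was to be shown.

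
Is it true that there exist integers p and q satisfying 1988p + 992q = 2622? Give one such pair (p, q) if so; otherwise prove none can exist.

Any value of 1988p + 992q is a multiple of gcd(1988, 992) = 4.
But 2622 = 4·655 + 2, so 4 ∤ 2622.
Therefore 1988p + 992q = 2622 has no solution in integers.

No such integers exist.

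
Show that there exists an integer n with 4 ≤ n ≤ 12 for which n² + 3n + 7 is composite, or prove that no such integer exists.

n = 7

At n = 7: 7² + 3·7 + 7 = 77 = 7·11, which is composite.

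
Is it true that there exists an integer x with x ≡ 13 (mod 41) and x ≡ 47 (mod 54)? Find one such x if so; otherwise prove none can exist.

Since 41 and 54 share no common factor, CRT says the pair of congruences has a solution (unique mod 2214).
Any solution of the first congruence is x = 13 + 41t; substituting into the second, 41t ≡ 47 − 13 ≡ 34 (mod 54).
Invert 41 mod 54 by the Euclidean algorithm: 54 = 1·41 + 13, 41 = 3·13 + 2, 13 = 6·2 + 1, 2 = 2·1 + 0; back-substituting, 1 = 13 − 6·2 = 13 − 6·(41 − 3·13) = −6·41 + 19·13 = −6·41 + 19·(54 − 1·41) = 19·54 − 25·41. Hence 41·(-25) ≡ 1, so 41⁻¹ ≡ -25 ≡ 29 (mod 54).
Therefore t ≡ 29·34 = 986 ≡ 14 (mod 54).
Taking t = 14 gives x = 13 + 41·14 = 587.
Indeed 587 ≡ 13 (mod 41) and 587 ≡ 47 (mod 54).

x = 587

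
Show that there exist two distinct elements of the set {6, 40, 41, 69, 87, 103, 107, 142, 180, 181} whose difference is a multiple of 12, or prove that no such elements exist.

Reduce each element modulo 12: 6↦6, 40↦4, 41↦5, 69↦9, 87↦3, 103↦7, 107↦11, 142↦10, 180↦0, 181↦1.
These 10 residues are pairwise different, hence no difference of two elements is divisible by 12.

There is no such pair.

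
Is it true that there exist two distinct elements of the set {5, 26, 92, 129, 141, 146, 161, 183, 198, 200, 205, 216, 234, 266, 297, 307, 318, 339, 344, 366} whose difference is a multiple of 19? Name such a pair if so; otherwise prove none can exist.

5 mod 19 = 5 and 366 mod 19 = 5, so 366 − 5 = 361 = 19·19.

The pair (5, 366) works.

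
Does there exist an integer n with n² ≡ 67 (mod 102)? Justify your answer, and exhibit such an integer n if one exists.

n = 55

n = 55 works: 55² = 3025, and 3025 − 67 = 2958 = 29·102.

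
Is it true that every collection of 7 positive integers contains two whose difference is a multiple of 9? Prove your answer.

Consider the 7 integers 36, 37, …, 42. They lie in distinct residue classes modulo 9, since 7 ≤ 9.
Any two of them differ by at most 6 < 9 and by at least 1, so no difference is a multiple of 9.

No; for instance {36, 37, 38, 39, 40, 41, 42} is a counterexample.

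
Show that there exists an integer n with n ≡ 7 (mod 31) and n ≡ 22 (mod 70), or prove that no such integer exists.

n = 162

The moduli 31 and 70 are coprime, so by the Chinese Remainder Theorem a unique solution modulo 2170 exists.
Write n = 7 + 31t and require 7 + 31t ≡ 22 (mod 70), i.e. 31t ≡ 15 (mod 70).
Since 31·61 = 1891 = 27·70 + 1, the inverse of 31 mod 70 is 61.
Multiplying by 61: t ≡ 61·15 = 915 ≡ 5 (mod 70).
With t = 5: n = 7 + 31·5 = 162.
Check: 162 mod 31 = 7, 162 mod 70 = 22. ✓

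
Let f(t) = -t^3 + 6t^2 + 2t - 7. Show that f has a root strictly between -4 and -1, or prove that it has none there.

f(-4) = 145 and f(-1) = -2, which have opposite signs.
As a polynomial, f is continuous on every closed interval.
By the Intermediate Value Theorem, f takes the value 0 somewhere in the open interval.

Such a root exists.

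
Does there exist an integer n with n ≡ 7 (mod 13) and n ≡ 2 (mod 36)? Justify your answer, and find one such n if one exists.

n = 254

Since 13 and 36 share no common factor, CRT says the pair of congruences has a solution (unique mod 468).
Any solution of the first congruence is n = 7 + 13t; substituting into the second, 13t ≡ 2 − 7 ≡ 31 (mod 36).
To invert 13 modulo 36: 36 = 2·13 + 10, 13 = 1·10 + 3, 10 = 3·3 + 1, 3 = 3·1 + 0, and unwinding, 1 = 10 − 3·3 = 10 − 3·(13 − 1·10) = −3·13 + 4·10 = −3·13 + 4·(36 − 2·13) = 4·36 − 11·13. Thus 13⁻¹ ≡ -11 ≡ 25 (mod 36).
Therefore t ≡ 25·31 = 775 ≡ 19 (mod 36).
With t = 19: n = 7 + 13·19 = 254.
Check: 254 mod 13 = 7, 254 mod 36 = 2. ✓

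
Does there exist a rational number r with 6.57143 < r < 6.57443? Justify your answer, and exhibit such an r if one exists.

r = 355/54

Look for a denominator N such that an integer falls strictly between N·6.57143 and N·6.57443. N = 54 works: 54·6.57143 = 354.85722 < 355 < 355.01922 = 54·6.57443.
Hence 355/54 is a rational number with 6.57143 < 355/54 < 6.57443.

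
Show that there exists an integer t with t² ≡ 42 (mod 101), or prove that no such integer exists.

101 is prime, so by Euler's criterion 42 is a square mod 101 iff 42^((101−1)/2) = 42^50 ≡ 1 (mod 101).
Repeated squaring mod 101: 42^2 = 1764 ≡ 47; 42^4 ≡ 47² = 2209 ≡ 88; 42^8 ≡ 88² = 7744 ≡ 68; 42^16 ≡ 68² = 4624 ≡ 79; 42^32 ≡ 79² = 6241 ≡ 80.
Since 50 = 32 + 16 + 2, 42^50 ≡ 80 · 79 · 47; multiplying out mod 101: 80·79 = 6320 ≡ 58, then 58·47 = 2726 ≡ 100. Thus 42^50 ≡ 100 ≡ −1 (mod 101).
By Euler's criterion 42 is a quadratic non-residue mod 101: no t satisfies t² ≡ 42 (mod 101).

No such integer exists.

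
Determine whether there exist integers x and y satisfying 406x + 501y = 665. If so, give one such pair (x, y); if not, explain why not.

406 and 501 are coprime, so 406x + 501y ranges over all of ℤ.
Euclidean algorithm: 501 = 1·406 + 95, 406 = 4·95 + 26, 95 = 3·26 + 17, 26 = 1·17 + 9, 17 = 1·9 + 8, 9 = 1·8 + 1, 8 = 8·1 + 0.
Unwinding: 1 = 9 − 1·8 = 9 − (17 − 1·9) = −17 + 2·9 = −17 + 2·(26 − 1·17) = 2·26 − 3·17 = 2·26 − 3·(95 − 3·26) = −3·95 + 11·26 = −3·95 + 11·(406 − 4·95) = 11·406 − 47·95 = 11·406 − 47·(501 − 1·406) = −47·501 + 58·406, i.e. 406·58 + 501·(-47) = 1.
Scaling by 665 gives the particular solution (x, y) = (38570, -31255).
The general solution is x = 38570 + 501k, y = -31255 − 406k; taking k = -76 gives the smaller pair x = 494, y = -399.
Check: 406·494 + 501·(-399) = 200564 − 199899 = 665. ✓

x = 494, y = -399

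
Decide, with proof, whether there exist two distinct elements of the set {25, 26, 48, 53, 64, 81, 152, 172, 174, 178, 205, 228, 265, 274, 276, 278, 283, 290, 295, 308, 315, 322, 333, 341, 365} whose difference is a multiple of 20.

25 and 205 are such a pair.

25 mod 20 = 5 and 205 mod 20 = 5, so 205 − 25 = 180 = 9·20.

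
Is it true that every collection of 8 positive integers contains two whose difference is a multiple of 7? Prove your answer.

Yes.

Partition the integers by their residue mod 7; there are 7 classes.
Placing 8 integers into 7 classes, some class receives at least two — say a and b.
Equal remainders mean a − b ≡ 0 (mod 7), so 7 divides their difference.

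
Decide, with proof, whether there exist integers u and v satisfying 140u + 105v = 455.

Every value of 140u + 105v is a multiple of gcd(140, 105) = 35; since 35 ∣ 455, solutions exist.
Dividing through by 35 reduces the equation to 4u + 3v = 13.
Dividing repeatedly: 4 = 1·3 + 1, 3 = 3·1 + 0.
Unwinding: 1 = 4 − 1·3, i.e. 4·1 + 3·(-1) = 1.
Scaling by 13 gives the particular solution (u, v) = (13, -13).
Subtracting 4·3 from u and adding 4·4 to v gives the tidier solution (1, 3).
Check: 140·1 + 105·3 = 140 + 315 = 455. ✓

u = 1, v = 3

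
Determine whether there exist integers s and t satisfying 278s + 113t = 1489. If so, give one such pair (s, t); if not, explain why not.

s = 96, t = -223

Since gcd(278, 113) = 1, every integer is an integer combination of 278 and 113.
Dividing repeatedly: 278 = 2·113 + 52, 113 = 2·52 + 9, 52 = 5·9 + 7, 9 = 1·7 + 2, 7 = 3·2 + 1, 2 = 2·1 + 0.
Back-substituting, 1 = 7 − 3·2 = 7 − 3·(9 − 1·7) = −3·9 + 4·7 = −3·9 + 4·(52 − 5·9) = 4·52 − 23·9 = 4·52 − 23·(113 − 2·52) = −23·113 + 50·52 = −23·113 + 50·(278 − 2·113) = 50·278 − 123·113; that is, 278·50 + 113·(-123) = 1.
Scaling by 1489 gives the particular solution (s, t) = (74450, -183147).
The general solution is s = 74450 + 113k, t = -183147 − 278k; taking k = -658 gives the smaller pair s = 96, t = -223.
Check: 278·96 + 113·(-223) = 26688 − 25199 = 1489. ✓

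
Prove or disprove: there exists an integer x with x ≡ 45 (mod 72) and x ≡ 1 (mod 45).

No, no such integer exists.

Reduce both congruences modulo 9, which divides 72 and 45: they say x ≡ 45 (mod 9) and x ≡ 1 (mod 9).
But 45 mod 9 = 0 while 1 mod 9 = 1, a contradiction.
Therefore no such x exists.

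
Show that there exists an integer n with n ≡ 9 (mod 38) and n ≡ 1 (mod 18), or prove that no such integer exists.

Here gcd(38, 18) = 2, and both 9 and 1 leave remainder 1 mod 2, so the system is consistent.
The integers ≡ 9 (mod 38) are 9, 47, 85, 123, 161, 199, …; their remainders mod 18 are 9, 11, 13, 15, 17, 1, so n = 199 is the first that is ≡ 1 (mod 18).
Check: 199 mod 38 = 9, 199 mod 18 = 1. ✓

n = 199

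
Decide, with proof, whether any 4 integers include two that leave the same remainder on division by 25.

No, the set {53, 54, 55, 56} is a counterexample.

Try 4 consecutive integers, 53, 54, 55, 56. Their remainders mod 25 are 3, 4, 5, 6 — pairwise different, as any 4 ≤ 25 consecutive integers have distinct residues.
Hence this collection has no pair with equal remainders mod 25, disproving the claim.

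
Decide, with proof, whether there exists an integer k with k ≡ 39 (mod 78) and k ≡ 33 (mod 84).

gcd(78, 84) = 6. A simultaneous solution exists iff 39 ≡ 33 (mod 6); here 39 mod 6 = 3 = 33 mod 6, so it does.
Step through k = 39, 39 + 78, 39 + 2·78, …: the values 39, 117 reduce mod 84 to 39, 33. The value 117 hits 33.
Verify: 117 = 1·78 + 39 and 117 = 1·84 + 33. ✓

k = 117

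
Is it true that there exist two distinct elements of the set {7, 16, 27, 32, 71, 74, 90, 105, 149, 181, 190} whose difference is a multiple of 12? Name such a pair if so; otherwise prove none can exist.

No, no such pair exists.

Residues mod 12: 7↦7, 16↦4, 27↦3, 32↦8, 71↦11, 74↦2, 90↦6, 105↦9, 149↦5, 181↦1, 190↦10.
These 11 residues are pairwise different, hence no difference of two elements is divisible by 12.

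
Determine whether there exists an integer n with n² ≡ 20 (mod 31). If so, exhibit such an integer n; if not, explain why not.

n = 12 works: 12² = 144, and 144 − 20 = 124 = 4·31.

n = 12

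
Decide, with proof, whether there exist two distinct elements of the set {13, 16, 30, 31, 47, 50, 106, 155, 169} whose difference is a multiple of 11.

Reduce each element modulo 11: 13↦2, 16↦5, 30↦8, 31↦9, 47↦3, 50↦6, 106↦7, 155↦1, 169↦4.
No residue repeats among the 9 elements, so no pair has difference ≡ 0 (mod 11).

No, no such pair exists.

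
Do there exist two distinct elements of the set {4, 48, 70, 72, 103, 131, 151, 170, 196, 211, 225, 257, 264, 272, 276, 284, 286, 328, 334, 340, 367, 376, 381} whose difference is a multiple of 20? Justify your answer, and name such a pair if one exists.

4 mod 20 = 4 and 264 mod 20 = 4, so 264 − 4 = 260 = 13·20.

4 and 264 are such a pair.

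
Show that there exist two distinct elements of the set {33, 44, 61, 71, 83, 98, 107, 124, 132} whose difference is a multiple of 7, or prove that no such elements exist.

33 and 61 are such a pair.

33 mod 7 = 5 and 61 mod 7 = 5, so 61 − 33 = 28 = 4·7.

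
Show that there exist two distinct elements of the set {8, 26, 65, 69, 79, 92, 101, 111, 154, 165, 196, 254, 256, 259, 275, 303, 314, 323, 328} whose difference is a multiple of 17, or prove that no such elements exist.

The pair (8, 314) works.

8 mod 17 = 8 and 314 mod 17 = 8, so 314 − 8 = 306 = 18·17.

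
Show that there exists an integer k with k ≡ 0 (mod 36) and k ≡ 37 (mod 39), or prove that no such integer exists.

Both moduli are multiples of 3 = gcd(36, 39), so any solution would satisfy k ≡ 0 and k ≡ 37 modulo 3 simultaneously.
However 0 ≡ 0 and 37 ≡ 1 (mod 3), and 0 ≠ 1.
Hence the system has no solution.

No such integer exists.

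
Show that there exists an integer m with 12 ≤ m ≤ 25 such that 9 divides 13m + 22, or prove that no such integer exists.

At m = 17 we get 13·17 + 22 = 243, and 243 = 9·27.

m = 17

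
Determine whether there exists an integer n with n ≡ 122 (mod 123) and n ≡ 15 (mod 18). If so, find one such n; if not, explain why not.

gcd(123, 18) = 3. If n ≡ 122 (mod 123) and n ≡ 15 (mod 18), then n ≡ 122 (mod 3) and n ≡ 15 (mod 3).
But 122 mod 3 = 2 while 15 mod 3 = 0, a contradiction.
Therefore no such n exists.

There is no such integer.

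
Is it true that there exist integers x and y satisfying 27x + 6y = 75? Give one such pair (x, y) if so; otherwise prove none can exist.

Every value of 27x + 6y is a multiple of gcd(27, 6) = 3; since 3 ∣ 75, solutions exist.
Dividing through by 3 reduces the equation to 9x + 2y = 25.
Euclidean algorithm: 9 = 4·2 + 1, 2 = 2·1 + 0.
Working back up the chain: 1 = 9 − 4·2. So 9·1 + 2·(-4) = 1.
Scaling by 25 gives the particular solution (x, y) = (25, -100).
Subtracting 12·2 from x and adding 12·9 to y gives the tidier solution (1, 8).
Indeed 27·1 + 6·8 = 27 + 48 = 75.

x = 1, y = 8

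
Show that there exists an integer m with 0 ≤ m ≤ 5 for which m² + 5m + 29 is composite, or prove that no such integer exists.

At m = 4: 4² + 5·4 + 29 = 65 = 5·13, which is composite.

m = 4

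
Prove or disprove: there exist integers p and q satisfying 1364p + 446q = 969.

Both 1364 and 446 are divisible by gcd(1364, 446) = 2, hence so is any combination 1364p + 446q.
But 969 is not a multiple of 2 (it leaves remainder 1).
So the equation is unsolvable over ℤ.

No, no such integers exist.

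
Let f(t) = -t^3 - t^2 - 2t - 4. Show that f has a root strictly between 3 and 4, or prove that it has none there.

Evaluate at the endpoints: f(3) = -46, f(4) = -92 — same sign (negative).
The derivative f'(t) = -3t^2 - 2t - 2 is a quadratic with discriminant (-2)² − 4·(-3)·(-2) = -20 < 0; it never vanishes, so it is always negative (sign of the leading coefficient).
Hence f is strictly decreasing on ℝ, and in particular on [3, 4]. A strictly monotone function with same-sign endpoint values stays negative on the whole interval, so f has no zero in (3, 4).

f has no root in that interval.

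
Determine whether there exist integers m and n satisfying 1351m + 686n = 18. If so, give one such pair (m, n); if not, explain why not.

gcd(1351, 686) = 7, so every integer of the form 1351m + 686n is a multiple of 7.
But 18 is not a multiple of 7 (it leaves remainder 4).
Therefore 1351m + 686n = 18 has no solution in integers.

There are no such integers.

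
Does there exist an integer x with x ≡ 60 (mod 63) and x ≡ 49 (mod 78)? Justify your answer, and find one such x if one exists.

No such integer exists.

gcd(63, 78) = 3. If x ≡ 60 (mod 63) and x ≡ 49 (mod 78), then x ≡ 60 (mod 3) and x ≡ 49 (mod 3).
But 60 mod 3 = 0 while 49 mod 3 = 1, a contradiction.
So no integer satisfies both congruences.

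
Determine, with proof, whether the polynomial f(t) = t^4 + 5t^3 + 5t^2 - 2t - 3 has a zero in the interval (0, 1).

f(0) = -3 and f(1) = 6, which have opposite signs.
As a polynomial, f is continuous on every closed interval.
By the Intermediate Value Theorem f must vanish at some point of (0, 1).

Such a root exists.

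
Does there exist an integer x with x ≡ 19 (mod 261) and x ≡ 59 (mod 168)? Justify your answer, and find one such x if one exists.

No such integer exists.

Reduce both congruences modulo 3, which divides 261 and 168: they say x ≡ 19 (mod 3) and x ≡ 59 (mod 3).
But 19 mod 3 = 1 while 59 mod 3 = 2, a contradiction.
Therefore no such x exists.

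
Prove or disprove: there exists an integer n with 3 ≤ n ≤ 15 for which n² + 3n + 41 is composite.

At n = 6: 6² + 3·6 + 41 = 95 = 5·19, which is composite.

n = 6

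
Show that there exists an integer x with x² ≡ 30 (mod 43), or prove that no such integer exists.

There is no such integer.

43 is prime, so by Euler's criterion 30 is a square mod 43 iff 30^((43−1)/2) = 30^21 ≡ 1 (mod 43).
Squaring successively (mod 43): 30^2 = 900 ≡ 40; 30^4 ≡ 40² = 1600 ≡ 9; 30^8 ≡ 9² = 81 ≡ 38; 30^16 ≡ 38² = 1444 ≡ 25.
Since 21 = 16 + 4 + 1, 30^21 ≡ 25 · 9 · 30; multiplying out mod 43: 25·9 = 225 ≡ 10, then 10·30 = 300 ≡ 42. Thus 30^21 ≡ 42 ≡ −1 (mod 43).
The value −1 means 30 is a non-residue modulo 43, so x² ≡ 30 (mod 43) is impossible.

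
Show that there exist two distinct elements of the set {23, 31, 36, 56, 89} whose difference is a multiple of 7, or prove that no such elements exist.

Reduce each element modulo 7: 23↦2, 31↦3, 36↦1, 56↦0, 89↦5.
All 5 residues are distinct, so no two elements differ by a multiple of 7.

No, no such pair exists.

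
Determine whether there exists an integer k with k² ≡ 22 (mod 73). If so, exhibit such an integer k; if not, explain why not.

Apply Euler's criterion with the prime 73: 22 is a quadratic residue iff 22^36 ≡ 1 (mod 73), and a non-residue iff it is ≡ −1.
Repeated squaring mod 73: 22^2 = 484 ≡ 46; 22^4 ≡ 46² = 2116 ≡ 72; 22^8 ≡ 72² = 5184 ≡ 1; 22^16 ≡ 1² = 1 ≡ 1; 22^32 ≡ 1² = 1 ≡ 1.
Since 36 = 32 + 4, 22^36 ≡ 1 · 72; multiplying out mod 73: 1·72 = 72 ≡ 72. Thus 22^36 ≡ 72 ≡ −1 (mod 73).
By Euler's criterion 22 is a quadratic non-residue mod 73: no k satisfies k² ≡ 22 (mod 73).

There is no such integer.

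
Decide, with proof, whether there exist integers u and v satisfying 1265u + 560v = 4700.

u = 44, v = -91

Since gcd(1265, 560) = 5 and 4700 = 5·940, Bézout's identity guarantees a solution.
Dividing through by 5 reduces the equation to 253u + 112v = 940.
Euclidean algorithm: 253 = 2·112 + 29, 112 = 3·29 + 25, 29 = 1·25 + 4, 25 = 6·4 + 1, 4 = 4·1 + 0.
Working back up the chain: 1 = 25 − 6·4 = 25 − 6·(29 − 1·25) = −6·29 + 7·25 = −6·29 + 7·(112 − 3·29) = 7·112 − 27·29 = 7·112 − 27·(253 − 2·112) = −27·253 + 61·112. So 253·(-27) + 112·61 = 1.
Multiplying through by 940: u = (-27)·940 = -25380, v = 61·940 = 57340 is a solution.
Adding 227·112 to u and subtracting 227·253 from v gives the tidier solution (44, -91).
Check: 1265·44 + 560·(-91) = 55660 − 50960 = 4700. ✓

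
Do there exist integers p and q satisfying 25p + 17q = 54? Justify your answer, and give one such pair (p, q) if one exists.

p = 11, q = -13

Since gcd(25, 17) = 1, every integer is an integer combination of 25 and 17.
Dividing repeatedly: 25 = 1·17 + 8, 17 = 2·8 + 1, 8 = 8·1 + 0.
Working back up the chain: 1 = 17 − 2·8 = 17 − 2·(25 − 1·17) = −2·25 + 3·17. So 25·(-2) + 17·3 = 1.
Multiplying through by 54: p = (-2)·54 = -108, q = 3·54 = 162 is a solution.
The general solution is p = -108 + 17k, q = 162 − 25k; taking k = 7 gives the smaller pair p = 11, q = -13.
Check: 25·11 + 17·(-13) = 275 − 221 = 54. ✓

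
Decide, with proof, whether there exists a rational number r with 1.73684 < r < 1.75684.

r = 7/4

Scale by 4: the interval becomes (6.94736, 7.02736), which contains the integer 7.
Dividing back, 1.73684 < 7/4 < 1.75684, and 7/4 is rational.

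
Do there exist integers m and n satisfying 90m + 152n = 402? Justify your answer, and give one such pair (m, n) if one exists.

m = 45, n = -24

Every value of 90m + 152n is a multiple of gcd(90, 152) = 2; since 2 ∣ 402, solutions exist.
Dividing through by 2 reduces the equation to 45m + 76n = 201.
Dividing repeatedly: 76 = 1·45 + 31, 45 = 1·31 + 14, 31 = 2·14 + 3, 14 = 4·3 + 2, 3 = 1·2 + 1, 2 = 2·1 + 0.
Working back up the chain: 1 = 3 − 1·2 = 3 − (14 − 4·3) = −14 + 5·3 = −14 + 5·(31 − 2·14) = 5·31 − 11·14 = 5·31 − 11·(45 − 1·31) = −11·45 + 16·31 = −11·45 + 16·(76 − 1·45) = 16·76 − 27·45. So 45·(-27) + 76·16 = 1.
Multiplying through by 201: m = (-27)·201 = -5427, n = 16·201 = 3216 is a solution.
The general solution is m = -5427 + 76k, n = 3216 − 45k; taking k = 72 gives the smaller pair m = 45, n = -24.
Indeed 90·45 + 152·(-24) = 4050 − 3648 = 402.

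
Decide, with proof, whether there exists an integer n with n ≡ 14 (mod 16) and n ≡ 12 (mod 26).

n = 142

The moduli are not coprime: gcd(16, 26) = 2. Compatibility requires 2 ∣ (12 − 14) = -2, which holds, so solutions exist.
Write n = 14 + 16t. Then 16t ≡ 12 − 14 ≡ 24 (mod 26); dividing through by 2 gives 8t ≡ 12 (mod 13).
Invert 8 mod 13 by the Euclidean algorithm: 13 = 1·8 + 5, 8 = 1·5 + 3, 5 = 1·3 + 2, 3 = 1·2 + 1, 2 = 2·1 + 0; back-substituting, 1 = 3 − 1·2 = 3 − (5 − 1·3) = −5 + 2·3 = −5 + 2·(8 − 1·5) = 2·8 − 3·5 = 2·8 − 3·(13 − 1·8) = −3·13 + 5·8. Hence 8·5 ≡ 1, so 8⁻¹ ≡ 5 (mod 13).
Therefore t ≡ 5·12 = 60 ≡ 8 (mod 13).
Then n = 14 + 16·8 = 142.
Check: 142 mod 16 = 14, 142 mod 26 = 12. ✓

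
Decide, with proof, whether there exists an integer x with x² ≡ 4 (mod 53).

x = 2

Take x = 2. Then 2² = 4, and since 0 ≤ 4 < 53 this is already reduced: 2² ≡ 4 (mod 53).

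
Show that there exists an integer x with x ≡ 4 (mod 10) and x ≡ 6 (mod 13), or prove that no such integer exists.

gcd(10, 13) = 1, so the Chinese Remainder Theorem guarantees exactly one residue class mod 130 satisfying both.
Any solution of the first congruence is x = 4 + 10t; substituting into the second, 10t ≡ 6 − 4 ≡ 2 (mod 13).
To invert 10 modulo 13: 13 = 1·10 + 3, 10 = 3·3 + 1, 3 = 3·1 + 0, and unwinding, 1 = 10 − 3·3 = 10 − 3·(13 − 1·10) = −3·13 + 4·10. Thus 10⁻¹ ≡ 4 (mod 13).
Therefore t ≡ 4·2 = 8 (mod 13).
Taking t = 8 gives x = 4 + 10·8 = 84.
Check: 84 mod 10 = 4, 84 mod 13 = 6. ✓

x = 84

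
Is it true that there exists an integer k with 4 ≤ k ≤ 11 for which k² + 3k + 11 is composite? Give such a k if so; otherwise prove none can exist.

At k = 9: 9² + 3·9 + 11 = 119 = 7·17, which is composite.

k = 9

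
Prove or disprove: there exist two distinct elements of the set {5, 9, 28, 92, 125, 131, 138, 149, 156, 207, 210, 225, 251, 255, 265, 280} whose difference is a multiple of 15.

5 and 125 are such a pair.

Reduce each element mod 15: 5↦5, 9↦9, 28↦13, 92↦2, 125↦5, 131↦11, 138↦3, 149↦14, 156↦6, 207↦12, 210↦0, 225↦0, 251↦11, 255↦0, 265↦10, 280↦10. The residue 5 repeats (at 5 and 125), and 125 − 5 = 120 = 8·15.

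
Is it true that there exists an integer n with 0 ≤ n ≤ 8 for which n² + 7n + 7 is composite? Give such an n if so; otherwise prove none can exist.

At n = 6: 6² + 7·6 + 7 = 85 = 5·17, which is composite.

n = 6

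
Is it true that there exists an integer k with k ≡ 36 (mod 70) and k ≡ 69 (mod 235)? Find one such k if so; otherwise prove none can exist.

There is no such integer.

Both moduli are multiples of 5 = gcd(70, 235), so any solution would satisfy k ≡ 36 and k ≡ 69 modulo 5 simultaneously.
These are incompatible: 36 − 69 = -33 is not divisible by 5.
Hence the system has no solution.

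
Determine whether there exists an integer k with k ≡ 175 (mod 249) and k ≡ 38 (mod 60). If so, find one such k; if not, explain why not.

No, no such integer exists.

Both moduli are multiples of 3 = gcd(249, 60), so any solution would satisfy k ≡ 175 and k ≡ 38 modulo 3 simultaneously.
These are incompatible: 175 − 38 = 137 is not divisible by 3.
Hence the system has no solution.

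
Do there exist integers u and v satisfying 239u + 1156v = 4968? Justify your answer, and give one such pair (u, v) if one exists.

u = 548, v = -109

239 and 1156 are coprime, so 239u + 1156v ranges over all of ℤ.
Euclidean algorithm: 1156 = 4·239 + 200, 239 = 1·200 + 39, 200 = 5·39 + 5, 39 = 7·5 + 4, 5 = 1·4 + 1, 4 = 4·1 + 0.
Working back up the chain: 1 = 5 − 1·4 = 5 − (39 − 7·5) = −39 + 8·5 = −39 + 8·(200 − 5·39) = 8·200 − 41·39 = 8·200 − 41·(239 − 1·200) = −41·239 + 49·200 = −41·239 + 49·(1156 − 4·239) = 49·1156 − 237·239. So 239·(-237) + 1156·49 = 1.
Scaling by 4968 gives the particular solution (u, v) = (-1177416, 243432).
Adding 1019·1156 to u and subtracting 1019·239 from v gives the tidier solution (548, -109).
Indeed 239·548 + 1156·(-109) = 130972 − 126004 = 4968.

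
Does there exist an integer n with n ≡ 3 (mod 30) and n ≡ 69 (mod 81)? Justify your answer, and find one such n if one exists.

The moduli are not coprime: gcd(30, 81) = 3. Compatibility requires 3 ∣ (69 − 3) = 66, which holds, so solutions exist.
Put n = 3 + 30t, so we need 30t ≡ 66 (mod 81), equivalently (divide by 3) 10t ≡ 22 (mod 27).
Invert 10 mod 27 by the Euclidean algorithm: 27 = 2·10 + 7, 10 = 1·7 + 3, 7 = 2·3 + 1, 3 = 3·1 + 0; back-substituting, 1 = 7 − 2·3 = 7 − 2·(10 − 1·7) = −2·10 + 3·7 = −2·10 + 3·(27 − 2·10) = 3·27 − 8·10. Hence 10·(-8) ≡ 1, so 10⁻¹ ≡ -8 ≡ 19 (mod 27).
Therefore t ≡ 19·22 = 418 ≡ 13 (mod 27).
Then n = 3 + 30·13 = 393.
Indeed 393 ≡ 3 (mod 30) and 393 ≡ 69 (mod 81).

n = 393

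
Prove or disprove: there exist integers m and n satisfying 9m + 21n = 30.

Every value of 9m + 21n is a multiple of gcd(9, 21) = 3; since 3 ∣ 30, solutions exist.
Dividing through by 3 reduces the equation to 3m + 7n = 10.
Run the Euclidean algorithm on 7 and 3: 7 = 2·3 + 1, 3 = 3·1 + 0.
Back-substituting, 1 = 7 − 2·3; that is, 3·(-2) + 7·1 = 1.
Multiplying through by 10: m = (-2)·10 = -20, n = 1·10 = 10 is a solution.
Shifting by a multiple of (7, −3) keeps it a solution: m = -20 + 3·7 = 1, n = 10 − 3·3 = 1.
Check: 9·1 + 21·1 = 9 + 21 = 30. ✓

m = 1, n = 1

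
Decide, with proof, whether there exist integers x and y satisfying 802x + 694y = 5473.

No, no such integers exist.

gcd(802, 694) = 2, so every integer of the form 802x + 694y is a multiple of 2.
However 5473 leaves remainder 1 on division by 2.
Therefore 802x + 694y = 5473 has no solution in integers.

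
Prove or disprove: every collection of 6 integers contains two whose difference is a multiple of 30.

Take the 6 consecutive integers 143, 144, …, 148: their residues mod 30 are all distinct because 6 ≤ 30.
Any two of them differ by at most 5 < 30 and by at least 1, so no difference is a multiple of 30.

No, the set {143, 144, 145, 146, 147, 148} is a counterexample.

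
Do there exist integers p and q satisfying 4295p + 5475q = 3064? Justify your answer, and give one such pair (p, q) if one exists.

There are no such integers.

gcd(4295, 5475) = 5, so every integer of the form 4295p + 5475q is a multiple of 5.
But 3064 = 5·612 + 4, so 5 ∤ 3064.
So the equation is unsolvable over ℤ.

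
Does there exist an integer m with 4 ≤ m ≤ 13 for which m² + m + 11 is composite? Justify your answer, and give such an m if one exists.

m = 11

At m = 11: 11² + 11 + 11 = 143 = 11·13, which is composite.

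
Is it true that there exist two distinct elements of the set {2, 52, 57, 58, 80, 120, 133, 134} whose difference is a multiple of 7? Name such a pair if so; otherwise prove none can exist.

2 and 58 are such a pair.

2 mod 7 = 2 and 58 mod 7 = 2, so 58 − 2 = 56 = 8·7.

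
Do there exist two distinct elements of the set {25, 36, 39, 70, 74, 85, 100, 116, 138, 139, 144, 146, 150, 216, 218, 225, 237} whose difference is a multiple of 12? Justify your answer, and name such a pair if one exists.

25 mod 12 = 1 and 85 mod 12 = 1, so 85 − 25 = 60 = 5·12.

25 and 85 are such a pair.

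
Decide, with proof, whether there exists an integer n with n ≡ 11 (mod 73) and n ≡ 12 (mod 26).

Since 73 and 26 share no common factor, CRT says the pair of congruences has a solution (unique mod 1898).
Write n = 11 + 73t and require 11 + 73t ≡ 12 (mod 26), i.e. 73t ≡ 1 (mod 26).
73 ≡ 21 (mod 26), so this reads 21t ≡ 1 (mod 26). Invert 21 mod 26 by the Euclidean algorithm: 26 = 1·21 + 5, 21 = 4·5 + 1, 5 = 5·1 + 0; back-substituting, 1 = 21 − 4·5 = 21 − 4·(26 − 1·21) = −4·26 + 5·21. Hence 21·5 ≡ 1, so 21⁻¹ ≡ 5 (mod 26).
Therefore t ≡ 5·1 = 5 (mod 26).
Taking t = 5 gives n = 11 + 73·5 = 376.
Check: 376 mod 73 = 11, 376 mod 26 = 12. ✓

n = 376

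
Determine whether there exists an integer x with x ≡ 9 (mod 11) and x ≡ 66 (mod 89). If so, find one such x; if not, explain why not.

Since 11 and 89 share no common factor, CRT says the pair of congruences has a solution (unique mod 979).
Write x = 9 + 11t and require 9 + 11t ≡ 66 (mod 89), i.e. 11t ≡ 57 (mod 89).
Invert 11 mod 89 by the Euclidean algorithm: 89 = 8·11 + 1, 11 = 11·1 + 0; back-substituting, 1 = 89 − 8·11. Hence 11·(-8) ≡ 1, so 11⁻¹ ≡ -8 ≡ 81 (mod 89).
Therefore t ≡ 81·57 = 4617 ≡ 78 (mod 89).
With t = 78: x = 9 + 11·78 = 867.
Indeed 867 ≡ 9 (mod 11) and 867 ≡ 66 (mod 89).

x = 867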